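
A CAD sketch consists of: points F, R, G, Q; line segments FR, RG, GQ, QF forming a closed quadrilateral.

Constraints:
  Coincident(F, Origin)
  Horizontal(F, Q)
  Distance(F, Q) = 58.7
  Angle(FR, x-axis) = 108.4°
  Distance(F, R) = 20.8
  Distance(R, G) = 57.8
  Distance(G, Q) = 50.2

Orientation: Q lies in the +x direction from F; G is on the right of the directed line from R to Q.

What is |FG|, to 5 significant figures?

37.374

Checks: |RG| = 57.80 ✓; |GQ| = 50.20 ✓.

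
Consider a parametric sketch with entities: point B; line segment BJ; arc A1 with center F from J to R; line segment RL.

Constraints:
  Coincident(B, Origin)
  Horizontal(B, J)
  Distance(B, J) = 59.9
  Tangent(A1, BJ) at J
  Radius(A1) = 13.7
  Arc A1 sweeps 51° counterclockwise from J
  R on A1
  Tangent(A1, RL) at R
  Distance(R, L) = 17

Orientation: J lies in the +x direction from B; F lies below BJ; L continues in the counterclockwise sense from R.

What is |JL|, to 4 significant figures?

28.11

B is at the origin; B and J share the same y with |BJ| = 59.9 and J on the +x side, so J = (59.90, 0.000). A1 meets BJ tangentially, so FJ is at right angles to BJ, so F = J + (0, -13.7) = (59.90, -13.70). On A1, J sits at bearing 90° from F; a 51° counterclockwise sweep puts R at bearing 141°, so R = F + 13.7·(cos 141°, sin 141°) = (49.25, -5.078). The tangent condition forces FR to be normal to RL, so RL runs along (−sin 141°, cos 141°); with |RL| = 17.0, L = (38.55, -18.29). Then |JL| = |L − J| = 28.11.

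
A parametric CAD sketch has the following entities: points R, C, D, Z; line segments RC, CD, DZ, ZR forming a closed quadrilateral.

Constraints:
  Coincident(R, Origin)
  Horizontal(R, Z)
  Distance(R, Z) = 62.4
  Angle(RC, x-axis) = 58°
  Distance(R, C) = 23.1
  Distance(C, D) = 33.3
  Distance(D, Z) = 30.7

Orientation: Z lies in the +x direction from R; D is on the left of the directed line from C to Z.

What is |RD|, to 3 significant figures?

51.7

Checks: |RZ| = 62.40 ✓; |RC| = 23.10 ✓; |CD| = 33.30 ✓; |DZ| = 30.70 ✓.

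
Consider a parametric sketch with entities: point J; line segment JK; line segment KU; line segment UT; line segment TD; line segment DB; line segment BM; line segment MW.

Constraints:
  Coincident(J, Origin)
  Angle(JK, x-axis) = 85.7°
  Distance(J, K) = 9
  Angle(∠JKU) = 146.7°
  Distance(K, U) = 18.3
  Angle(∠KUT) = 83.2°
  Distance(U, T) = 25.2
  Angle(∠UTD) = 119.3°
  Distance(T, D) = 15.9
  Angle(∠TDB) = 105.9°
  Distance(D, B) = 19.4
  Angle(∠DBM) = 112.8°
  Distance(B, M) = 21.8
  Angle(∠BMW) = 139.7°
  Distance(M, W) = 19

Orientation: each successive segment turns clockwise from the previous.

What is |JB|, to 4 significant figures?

11.64

∠UTD = 119.3° gives TD at -105.1° from the x-axis; with |TD| = 15.9, D = (25.70, -9.509). ∠TDB = 105.9° gives DB at -179.2° from the x-axis; with |DB| = 19.4, B = (6.305, -9.780). Then |JB| = |B − J| = 11.64.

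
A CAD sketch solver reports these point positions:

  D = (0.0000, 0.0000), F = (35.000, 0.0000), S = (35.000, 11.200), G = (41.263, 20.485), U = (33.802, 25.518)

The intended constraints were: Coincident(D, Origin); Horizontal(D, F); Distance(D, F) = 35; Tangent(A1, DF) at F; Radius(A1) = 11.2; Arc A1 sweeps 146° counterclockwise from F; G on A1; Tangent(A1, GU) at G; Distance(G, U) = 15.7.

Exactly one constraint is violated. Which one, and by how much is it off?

Distance(G, U) = 15.7 — off by 6.70.

D = (0.00, 0.00) ✓; D.y = 0.00, F.y = 0.00 ✓; |DF| = 35.00 ✓; ∠(SF, FD) = 90.00° ✓; |SF| = 11.20 ✓; bearing(S→G) − bearing(S→F) = 146.0° ✓; |SG| = 11.20 ✓; ∠(SG, GU) = 90.00° ✓; |GU| = 9.000 ✗.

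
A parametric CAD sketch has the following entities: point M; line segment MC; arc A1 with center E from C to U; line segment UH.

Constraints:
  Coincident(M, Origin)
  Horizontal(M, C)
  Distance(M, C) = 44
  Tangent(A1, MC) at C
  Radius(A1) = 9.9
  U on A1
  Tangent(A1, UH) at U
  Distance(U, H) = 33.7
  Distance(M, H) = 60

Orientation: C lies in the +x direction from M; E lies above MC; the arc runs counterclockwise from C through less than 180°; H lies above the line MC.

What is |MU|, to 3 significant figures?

54.9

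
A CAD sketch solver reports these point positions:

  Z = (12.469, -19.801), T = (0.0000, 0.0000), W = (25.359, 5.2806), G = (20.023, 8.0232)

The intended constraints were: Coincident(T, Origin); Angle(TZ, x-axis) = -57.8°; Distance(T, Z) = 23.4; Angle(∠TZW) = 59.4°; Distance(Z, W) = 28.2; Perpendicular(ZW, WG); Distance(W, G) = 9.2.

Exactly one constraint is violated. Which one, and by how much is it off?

Distance(W, G) = 9.2 — off by 3.20.

T = (0.00, 0.00) ✓; TZ at -57.80° ✓; |TZ| = 23.40 ✓; ∠TZW = 59.40° ✓; |ZW| = 28.20 ✓; ∠(ZW, WG) = 90.00° ✓; |WG| = 6.000 ✗.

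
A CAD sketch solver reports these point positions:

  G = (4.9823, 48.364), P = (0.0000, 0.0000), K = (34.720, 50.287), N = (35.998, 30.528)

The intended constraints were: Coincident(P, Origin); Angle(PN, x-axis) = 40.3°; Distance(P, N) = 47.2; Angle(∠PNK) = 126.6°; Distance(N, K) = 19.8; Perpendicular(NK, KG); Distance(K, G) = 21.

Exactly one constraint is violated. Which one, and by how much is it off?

Distance(K, G) = 21 — off by 8.80.

P = (0.00, 0.00) ✓; PN at 40.30° ✓; |PN| = 47.20 ✓; ∠PNK = 126.6° ✓; |NK| = 19.80 ✓; ∠(NK, KG) = 90.00° ✓; |KG| = 29.80 ✗.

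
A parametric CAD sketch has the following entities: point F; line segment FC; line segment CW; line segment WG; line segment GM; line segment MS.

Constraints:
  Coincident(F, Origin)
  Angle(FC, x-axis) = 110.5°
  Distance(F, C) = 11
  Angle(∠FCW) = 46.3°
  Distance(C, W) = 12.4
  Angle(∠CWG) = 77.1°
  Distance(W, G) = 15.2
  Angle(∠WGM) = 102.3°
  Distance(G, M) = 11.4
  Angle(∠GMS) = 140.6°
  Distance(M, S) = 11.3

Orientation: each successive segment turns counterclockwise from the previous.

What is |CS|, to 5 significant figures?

13.317

F is at the origin; FC runs at 110.5° with length 11.0, so C = (-3.8523, 10.303). ∠FCW = 46.3° gives CW at -115.80° from the x-axis; with |CW| = 12.4, W = (-9.2491, -0.86056). ∠CWG = 77.1° gives WG at -12.900° from the x-axis; with |WG| = 15.2, G = (5.5672, -4.2540). ∠WGM = 102.3° gives GM at 64.800° from the x-axis; with |GM| = 11.4, M = (10.421, 6.0611). ∠GMS = 140.6° gives MS at 104.20° from the x-axis; with |MS| = 11.3, S = (7.6491, 17.016). Then |CS| = |S − C| = 13.317.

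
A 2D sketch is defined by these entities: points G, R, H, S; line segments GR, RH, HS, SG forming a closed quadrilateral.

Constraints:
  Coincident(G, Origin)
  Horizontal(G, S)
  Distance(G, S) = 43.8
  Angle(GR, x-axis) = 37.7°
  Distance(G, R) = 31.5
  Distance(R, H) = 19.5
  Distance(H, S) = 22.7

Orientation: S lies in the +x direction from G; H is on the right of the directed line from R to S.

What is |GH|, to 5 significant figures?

21.101

G is at the origin; GS is horizontal with |GS| = 43.8 and S in +x, so S = (43.8, 0). GR runs at 37.7° with |GR| = 31.5, so R = (24.924, 19.263). H is determined by |RH| = 19.5 and |HS| = 22.7 together: it lies at the intersection of circle(R, 19.5) and circle(S, 22.7). With |RS| = 26.970, the foot of the radical line on RS is 10.982 from R and the perpendicular offset is √(19.5² − 10.982²) = 16.114. Taking the right-of-RS solution: H = (21.100, 0.14155).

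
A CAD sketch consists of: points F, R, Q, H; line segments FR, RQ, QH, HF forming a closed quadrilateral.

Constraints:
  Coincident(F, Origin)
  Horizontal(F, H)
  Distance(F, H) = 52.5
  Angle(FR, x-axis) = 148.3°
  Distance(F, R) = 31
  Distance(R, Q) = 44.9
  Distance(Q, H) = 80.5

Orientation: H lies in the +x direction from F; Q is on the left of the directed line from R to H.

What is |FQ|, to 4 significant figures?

56.22

F is at the origin; F and H share the same y with |FH| = 52.5 and H in +x, so H = (52.5, 0). FR runs at 148.3° with |FR| = 31.0, so R = (-26.38, 16.29). Q is determined by |RQ| = 44.9 and |QH| = 80.5 together: it lies at the intersection of circle(R, 44.9) and circle(H, 80.5). With |RH| = 80.54, the foot of the radical line on RH is 12.56 from R and the perpendicular offset is √(44.9² − 12.56²) = 43.11. Taking the left-of-RH solution: Q = (-5.360, 55.97).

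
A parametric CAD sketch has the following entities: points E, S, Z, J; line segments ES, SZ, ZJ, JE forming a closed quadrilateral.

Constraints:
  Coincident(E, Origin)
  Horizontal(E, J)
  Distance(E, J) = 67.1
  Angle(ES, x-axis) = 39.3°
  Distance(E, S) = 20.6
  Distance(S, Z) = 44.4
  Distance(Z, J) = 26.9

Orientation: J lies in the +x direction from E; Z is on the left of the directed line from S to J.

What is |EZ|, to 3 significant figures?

63.9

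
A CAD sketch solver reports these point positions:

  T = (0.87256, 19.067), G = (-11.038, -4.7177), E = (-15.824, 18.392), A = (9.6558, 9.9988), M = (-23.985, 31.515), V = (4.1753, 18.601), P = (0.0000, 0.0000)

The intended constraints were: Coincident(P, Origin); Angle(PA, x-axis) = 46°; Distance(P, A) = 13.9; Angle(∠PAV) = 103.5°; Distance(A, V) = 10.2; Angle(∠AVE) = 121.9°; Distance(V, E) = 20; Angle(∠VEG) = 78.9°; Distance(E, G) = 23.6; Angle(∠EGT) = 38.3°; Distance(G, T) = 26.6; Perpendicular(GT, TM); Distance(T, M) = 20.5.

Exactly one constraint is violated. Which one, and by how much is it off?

Distance(T, M) = 20.5 — off by 7.30.

P = (0.00, 0.00) ✓; PA at 46.00° ✓; |PA| = 13.90 ✓; ∠PAV = 103.5° ✓; |AV| = 10.20 ✓; ∠AVE = 121.9° ✓; |VE| = 20.00 ✓; ∠VEG = 78.90° ✓; |EG| = 23.60 ✓; ∠EGT = 38.30° ✓; |GT| = 26.60 ✓; ∠(GT, TM) = 90.00° ✓; |TM| = 27.80 ✗.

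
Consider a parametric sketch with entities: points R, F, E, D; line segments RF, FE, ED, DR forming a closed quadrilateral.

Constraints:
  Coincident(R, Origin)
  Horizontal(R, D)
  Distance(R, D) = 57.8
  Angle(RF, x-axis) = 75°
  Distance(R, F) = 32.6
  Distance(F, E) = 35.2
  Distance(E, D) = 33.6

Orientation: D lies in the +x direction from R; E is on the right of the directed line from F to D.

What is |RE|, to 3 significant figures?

24.2

R is at the origin; RD is horizontal with |RD| = 57.8 and D in +x, so D = (57.8, 0). RF runs at 75.0° with |RF| = 32.6, so F = (8.44, 31.5). E is determined by |FE| = 35.2 and |ED| = 33.6 together: it lies at the intersection of circle(F, 35.2) and circle(D, 33.6). With |FD| = 58.6, the foot of the radical line on FD is 30.2 from F and the perpendicular offset is √(35.2² − 30.2²) = 18.1. Taking the right-of-FD solution: E = (24.2, 0.0156).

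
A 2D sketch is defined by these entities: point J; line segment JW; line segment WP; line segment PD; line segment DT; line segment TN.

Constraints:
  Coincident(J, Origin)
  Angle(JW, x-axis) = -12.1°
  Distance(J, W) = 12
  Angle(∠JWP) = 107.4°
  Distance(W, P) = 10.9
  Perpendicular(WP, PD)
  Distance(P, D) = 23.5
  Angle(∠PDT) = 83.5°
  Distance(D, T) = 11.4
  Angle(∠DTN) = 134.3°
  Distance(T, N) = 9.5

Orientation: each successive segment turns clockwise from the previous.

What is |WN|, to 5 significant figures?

15.976

J is at the origin; JW runs at -12.1° with length 12.0, so W = (11.733, -2.5154). ∠JWP = 107.4° gives WP at -84.700° from the x-axis; with |WP| = 10.9, P = (12.740, -13.369). The perpendicularity gives PD at right angles to WP, so PD runs at -174.70°; with |PD| = 23.5, D = (-10.659, -15.540). ∠PDT = 83.5° gives DT at 88.800° from the x-axis; with |DT| = 11.4, T = (-10.421, -4.1420). ∠DTN = 134.3° gives TN at 43.100° from the x-axis; with |TN| = 9.5, N = (-3.4840, 2.3491). Then |WN| = |N − W| = 15.976.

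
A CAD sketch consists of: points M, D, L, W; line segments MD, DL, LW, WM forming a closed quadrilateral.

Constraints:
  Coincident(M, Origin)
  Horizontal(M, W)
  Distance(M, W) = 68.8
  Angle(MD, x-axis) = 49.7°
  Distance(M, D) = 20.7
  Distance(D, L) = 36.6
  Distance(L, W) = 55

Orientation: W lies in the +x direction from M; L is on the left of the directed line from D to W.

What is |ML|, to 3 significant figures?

57.3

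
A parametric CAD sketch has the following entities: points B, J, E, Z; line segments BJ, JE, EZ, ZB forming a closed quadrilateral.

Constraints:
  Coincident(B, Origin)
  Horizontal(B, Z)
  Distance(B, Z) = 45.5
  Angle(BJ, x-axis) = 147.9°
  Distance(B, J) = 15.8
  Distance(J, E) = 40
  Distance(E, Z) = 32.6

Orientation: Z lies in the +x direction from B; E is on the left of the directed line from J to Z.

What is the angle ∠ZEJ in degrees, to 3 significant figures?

110°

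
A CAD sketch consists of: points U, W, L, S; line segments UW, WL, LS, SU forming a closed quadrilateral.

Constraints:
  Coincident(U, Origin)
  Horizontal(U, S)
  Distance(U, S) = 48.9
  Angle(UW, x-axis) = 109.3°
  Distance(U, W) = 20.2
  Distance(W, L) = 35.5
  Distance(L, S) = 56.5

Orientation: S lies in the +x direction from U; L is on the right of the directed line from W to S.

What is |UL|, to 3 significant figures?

17.2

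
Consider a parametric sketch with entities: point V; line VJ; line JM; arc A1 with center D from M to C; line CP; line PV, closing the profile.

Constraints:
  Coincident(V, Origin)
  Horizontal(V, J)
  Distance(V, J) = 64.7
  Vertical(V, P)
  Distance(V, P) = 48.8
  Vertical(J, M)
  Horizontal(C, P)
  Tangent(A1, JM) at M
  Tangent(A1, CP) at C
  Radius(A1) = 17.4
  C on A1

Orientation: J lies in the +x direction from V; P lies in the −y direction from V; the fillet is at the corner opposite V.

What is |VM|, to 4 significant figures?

71.92

V is at the origin; VJ is horizontal with |VJ| = 64.7 and J on the +x side, so J = (64.70, 0.000). V and P share the same x with |VP| = 48.8 and P on the −y side, so P = (0.000, -48.80). The virtual corner opposite V is at (64.70, -48.80). The tangent condition forces DM to be normal to JM and tangency of A1 to CP means the radius DC is perpendicular to CP, with radius 17.4, so the center D sits 17.4 in from both sides at D = (47.30, -31.40). That places the tangent points at M = (64.70, -31.40) on JM and C = (47.30, -48.80) on CP. Then |VM| = |M − V| = 71.92.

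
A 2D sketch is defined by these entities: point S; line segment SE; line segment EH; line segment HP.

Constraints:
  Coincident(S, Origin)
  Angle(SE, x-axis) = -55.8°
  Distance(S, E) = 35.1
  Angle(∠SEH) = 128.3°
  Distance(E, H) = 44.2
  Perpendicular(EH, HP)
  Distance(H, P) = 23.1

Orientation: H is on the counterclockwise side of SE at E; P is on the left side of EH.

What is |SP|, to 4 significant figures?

66.10

S is at the origin; SE runs at -55.8° with length 35.1, so E = 35.1·(cos -55.8°, sin -55.8°) = (19.73, -29.03). ∠SEH = 128.3°, so EH runs at -55.8° + (180° − 128.3°) = -4.100° from the x-axis; with |EH| = 44.2, H = E + 44.2·(cos -4.100°, sin -4.100°) = (63.82, -32.19). The perpendicularity gives HP at right angles to EH; with |HP| = 23.1 on the left of EH, P = H + 23.1·(0.07150, 0.9974) = (65.47, -9.150). Then |SP| = |P − S| = 66.10.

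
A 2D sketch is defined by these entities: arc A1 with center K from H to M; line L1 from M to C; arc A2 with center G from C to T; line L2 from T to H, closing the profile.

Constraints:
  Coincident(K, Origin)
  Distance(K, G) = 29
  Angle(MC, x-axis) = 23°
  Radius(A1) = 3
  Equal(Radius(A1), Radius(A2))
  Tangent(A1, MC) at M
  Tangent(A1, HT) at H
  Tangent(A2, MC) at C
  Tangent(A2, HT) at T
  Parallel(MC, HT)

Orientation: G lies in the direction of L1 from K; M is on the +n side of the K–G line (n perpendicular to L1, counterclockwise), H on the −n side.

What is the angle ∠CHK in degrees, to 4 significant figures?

78.31°

Tangency of A1 to both parallel lines with radius 3.0 puts M and H at K ± 3.0·n: M = (-1.172, 2.762), H = (1.172, -2.762). Equal radii place C and T the same way about G: C = G + 3.0·n = (25.52, 14.09), T = G − 3.0·n = (27.87, 8.570). Then cos ∠CHK = HC·HK / (|HC||HK|), giving 78.31°.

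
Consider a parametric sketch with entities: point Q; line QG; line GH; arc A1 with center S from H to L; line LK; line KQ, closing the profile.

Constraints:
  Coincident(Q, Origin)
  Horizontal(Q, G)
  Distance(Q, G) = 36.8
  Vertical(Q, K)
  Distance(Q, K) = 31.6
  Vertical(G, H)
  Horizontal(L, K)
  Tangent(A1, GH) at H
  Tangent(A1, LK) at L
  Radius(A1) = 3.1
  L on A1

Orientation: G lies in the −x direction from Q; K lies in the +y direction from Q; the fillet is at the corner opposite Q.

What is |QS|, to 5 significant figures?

44.135

Q and K share the same x with |QK| = 31.6 and K on the +y side, so K = (0.0000, 31.600). The virtual corner opposite Q is at (-36.800, 31.600). Since A1 is tangent to GH there, SH ⟂ GH and A1 meets LK tangentially, so SL is at right angles to LK, with radius 3.1, so the center S sits 3.1 in from both sides at S = (-33.700, 28.500). Then |QS| = |S − Q| = 44.135.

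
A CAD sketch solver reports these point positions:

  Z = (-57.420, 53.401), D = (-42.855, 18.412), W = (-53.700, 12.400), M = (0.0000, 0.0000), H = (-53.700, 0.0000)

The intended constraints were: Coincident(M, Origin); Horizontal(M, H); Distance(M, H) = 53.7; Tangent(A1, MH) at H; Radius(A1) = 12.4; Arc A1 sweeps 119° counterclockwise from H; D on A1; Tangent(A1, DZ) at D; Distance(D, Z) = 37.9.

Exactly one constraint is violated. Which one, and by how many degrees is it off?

Tangent(A1, DZ) at D — off by 6.40°.

M = (0.00, 0.00) ✓; M.y = 0.00, H.y = 0.00 ✓; |MH| = 53.70 ✓; ∠(WH, HM) = 90.00° ✓; |WH| = 12.40 ✓; bearing(W→D) − bearing(W→H) = 119.0° ✓; |WD| = 12.40 ✓; ∠(WD, DZ) = 96.40° ✗; |DZ| = 37.90 ✓.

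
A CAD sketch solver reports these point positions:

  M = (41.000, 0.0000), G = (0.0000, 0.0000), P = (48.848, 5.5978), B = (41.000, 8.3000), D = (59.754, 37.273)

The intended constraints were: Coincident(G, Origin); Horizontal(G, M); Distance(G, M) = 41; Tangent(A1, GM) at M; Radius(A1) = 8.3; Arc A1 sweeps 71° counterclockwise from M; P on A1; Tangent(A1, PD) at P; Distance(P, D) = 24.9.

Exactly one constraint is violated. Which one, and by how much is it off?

Distance(P, D) = 24.9 — off by 8.60.

G = (0.00, 0.00) ✓; G.y = 0.00, M.y = 0.00 ✓; |GM| = 41.00 ✓; ∠(BM, MG) = 90.00° ✓; |BM| = 8.300 ✓; bearing(B→P) − bearing(B→M) = 71.00° ✓; |BP| = 8.300 ✓; ∠(BP, PD) = 90.00° ✓; |PD| = 33.50 ✗.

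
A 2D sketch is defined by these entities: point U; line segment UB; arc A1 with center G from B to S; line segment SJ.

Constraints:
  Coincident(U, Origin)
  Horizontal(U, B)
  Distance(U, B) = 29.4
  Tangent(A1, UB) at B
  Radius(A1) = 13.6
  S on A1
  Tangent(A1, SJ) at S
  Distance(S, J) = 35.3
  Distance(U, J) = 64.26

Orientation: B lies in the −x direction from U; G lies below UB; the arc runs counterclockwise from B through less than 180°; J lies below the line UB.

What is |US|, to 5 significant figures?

45.339

U is at the origin; UB is horizontal with |UB| = 29.4 and B on the −x side, so B = (-29.400, 0.0000). Tangency of A1 to UB means the radius GB is perpendicular to UB, so G = B + (0, -13.6) = (-29.400, -13.600). Since GS ⟂ SJ (tangency), |GJ| = √(13.6² + 35.3²) = 37.829 regardless of where S sits on A1. So J lies on both circle(U, 64.26) and circle(G, 37.829); the below-UB intersection is J = (-40.751, -49.686). S is the foot of the tangent from J: S = (-42.973, -14.456).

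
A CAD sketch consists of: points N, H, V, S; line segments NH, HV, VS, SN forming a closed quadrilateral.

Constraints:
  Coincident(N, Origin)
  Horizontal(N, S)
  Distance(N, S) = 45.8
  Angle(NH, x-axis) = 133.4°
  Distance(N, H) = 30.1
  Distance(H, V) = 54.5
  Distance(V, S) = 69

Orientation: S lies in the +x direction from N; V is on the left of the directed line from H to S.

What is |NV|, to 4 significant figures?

64.23

Checks: |HV| = 54.50 ✓; |VS| = 69.00 ✓.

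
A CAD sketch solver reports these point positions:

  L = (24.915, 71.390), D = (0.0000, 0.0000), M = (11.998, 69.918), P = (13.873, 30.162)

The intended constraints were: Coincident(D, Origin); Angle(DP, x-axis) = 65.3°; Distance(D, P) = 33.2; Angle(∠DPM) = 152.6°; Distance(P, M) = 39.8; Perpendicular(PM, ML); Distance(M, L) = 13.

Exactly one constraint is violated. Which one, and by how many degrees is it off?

Perpendicular(PM, ML) — off by 3.80°.

D = (0.00, 0.00) ✓; DP at 65.30° ✓; |DP| = 33.20 ✓; ∠DPM = 152.6° ✓; |PM| = 39.80 ✓; ∠(PM, ML) = 86.20° ✗; |ML| = 13.00 ✓.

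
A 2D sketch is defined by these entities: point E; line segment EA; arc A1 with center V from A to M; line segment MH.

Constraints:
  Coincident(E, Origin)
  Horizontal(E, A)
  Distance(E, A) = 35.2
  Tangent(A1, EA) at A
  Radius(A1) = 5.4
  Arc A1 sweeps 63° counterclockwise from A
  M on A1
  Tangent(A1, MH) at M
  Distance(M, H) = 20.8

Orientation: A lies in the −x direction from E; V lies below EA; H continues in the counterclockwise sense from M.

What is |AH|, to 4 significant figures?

25.78

On A1, A sits at bearing 90° from V; a 63° counterclockwise sweep puts M at bearing 153°, so M = V + 5.4·(cos 153°, sin 153°) = (-40.01, -2.948). The tangent condition forces VM to be normal to MH, so MH runs along (−sin 153°, cos 153°); with |MH| = 20.8, H = (-49.45, -21.48). Then |AH| = |H − A| = 25.78.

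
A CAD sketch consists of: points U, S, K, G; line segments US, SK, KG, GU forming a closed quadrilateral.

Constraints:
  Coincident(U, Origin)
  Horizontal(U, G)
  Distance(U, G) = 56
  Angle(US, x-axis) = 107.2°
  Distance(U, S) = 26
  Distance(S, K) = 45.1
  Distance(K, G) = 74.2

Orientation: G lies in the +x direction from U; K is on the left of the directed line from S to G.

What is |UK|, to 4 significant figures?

65.00

Checks: |SK| = 45.10 ✓; |KG| = 74.20 ✓.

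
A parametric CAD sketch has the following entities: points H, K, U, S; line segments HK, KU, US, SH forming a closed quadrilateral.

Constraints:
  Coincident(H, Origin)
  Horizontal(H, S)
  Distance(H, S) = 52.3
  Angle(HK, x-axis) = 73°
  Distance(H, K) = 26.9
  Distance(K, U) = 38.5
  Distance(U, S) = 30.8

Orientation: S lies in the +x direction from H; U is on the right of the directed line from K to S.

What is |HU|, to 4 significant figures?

24.99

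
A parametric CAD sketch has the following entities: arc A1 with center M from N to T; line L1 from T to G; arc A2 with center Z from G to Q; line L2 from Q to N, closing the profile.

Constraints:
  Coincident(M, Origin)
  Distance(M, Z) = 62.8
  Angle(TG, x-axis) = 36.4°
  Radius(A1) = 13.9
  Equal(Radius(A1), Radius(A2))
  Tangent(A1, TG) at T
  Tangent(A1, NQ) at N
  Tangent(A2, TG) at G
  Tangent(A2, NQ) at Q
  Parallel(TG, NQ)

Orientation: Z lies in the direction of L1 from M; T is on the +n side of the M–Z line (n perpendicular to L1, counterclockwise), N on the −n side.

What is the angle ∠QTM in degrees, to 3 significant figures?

66.1°

The slot axis is L1's direction at 36.4°, so u = (cos 36.4°, sin 36.4°) = (0.805, 0.593) and n = (−sin 36.4°, cos 36.4°) = (-0.593, 0.805). M is at the origin and Z lies 62.8 along u from M, so Z = 62.8·u = (50.5, 37.3). Tangency of A1 to both parallel lines with radius 13.9 puts T and N at M ± 13.9·n: T = (-8.25, 11.2), N = (8.25, -11.2). Equal radii place G and Q the same way about Z: G = Z + 13.9·n = (42.3, 48.5), Q = Z − 13.9·n = (58.8, 26.1). Then cos ∠QTM = TQ·TM / (|TQ||TM|), giving 66.1°.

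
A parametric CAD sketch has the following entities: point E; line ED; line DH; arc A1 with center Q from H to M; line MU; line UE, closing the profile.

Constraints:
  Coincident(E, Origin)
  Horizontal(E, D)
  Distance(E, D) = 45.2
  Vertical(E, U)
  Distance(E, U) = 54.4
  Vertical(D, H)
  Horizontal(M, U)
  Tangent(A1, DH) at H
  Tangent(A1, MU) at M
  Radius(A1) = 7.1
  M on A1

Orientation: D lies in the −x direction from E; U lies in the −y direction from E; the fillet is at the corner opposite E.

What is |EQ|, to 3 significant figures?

60.7

E is at the origin; E and D share the same y with |ED| = 45.2 and D on the −x side, so D = (-45.2, 0.00). E and U share the same x with |EU| = 54.4 and U on the −y side, so U = (0.00, -54.4). The virtual corner opposite E is at (-45.2, -54.4). The tangent condition forces QH to be normal to DH and since A1 is tangent to MU there, QM ⟂ MU, with radius 7.1, so the center Q sits 7.1 in from both sides at Q = (-38.1, -47.3). Then |EQ| = |Q − E| = 60.7.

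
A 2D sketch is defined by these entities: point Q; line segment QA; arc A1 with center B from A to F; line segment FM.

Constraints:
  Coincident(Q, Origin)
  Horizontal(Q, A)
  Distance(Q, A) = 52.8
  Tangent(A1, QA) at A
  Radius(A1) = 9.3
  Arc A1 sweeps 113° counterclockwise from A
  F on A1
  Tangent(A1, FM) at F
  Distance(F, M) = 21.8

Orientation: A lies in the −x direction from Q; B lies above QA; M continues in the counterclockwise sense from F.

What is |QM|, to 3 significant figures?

62.2

Q is at the origin; Q and A share the same y with |QA| = 52.8 and A on the −x side, so A = (-52.8, 0.00). A1 meets QA tangentially, so BA is at right angles to QA, so B = A + (0, 9.3) = (-52.8, 9.30). On A1, A sits at bearing -90° from B; a 113° counterclockwise sweep puts F at bearing 23°, so F = B + 9.3·(cos 23°, sin 23°) = (-44.2, 12.9). Since A1 is tangent to FM there, BF ⟂ FM, so FM runs along (−sin 23°, cos 23°); with |FM| = 21.8, M = (-52.8, 33.0). Then |QM| = |M − Q| = 62.2.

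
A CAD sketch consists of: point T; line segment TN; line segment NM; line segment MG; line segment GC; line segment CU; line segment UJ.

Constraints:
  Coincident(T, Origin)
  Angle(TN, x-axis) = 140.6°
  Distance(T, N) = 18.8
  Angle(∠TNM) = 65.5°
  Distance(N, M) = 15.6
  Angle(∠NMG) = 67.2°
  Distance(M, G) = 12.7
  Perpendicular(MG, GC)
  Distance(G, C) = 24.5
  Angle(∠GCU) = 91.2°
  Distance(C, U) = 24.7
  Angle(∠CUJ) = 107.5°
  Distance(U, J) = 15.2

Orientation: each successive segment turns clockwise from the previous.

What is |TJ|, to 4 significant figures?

37.05

∠GCU = 91.2° gives CU at 94.50° from the x-axis; with |CU| = 24.7, U = (-26.18, 29.33). ∠CUJ = 107.5° gives UJ at 22.00° from the x-axis; with |UJ| = 15.2, J = (-12.09, 35.02). Then |TJ| = |J − T| = 37.05.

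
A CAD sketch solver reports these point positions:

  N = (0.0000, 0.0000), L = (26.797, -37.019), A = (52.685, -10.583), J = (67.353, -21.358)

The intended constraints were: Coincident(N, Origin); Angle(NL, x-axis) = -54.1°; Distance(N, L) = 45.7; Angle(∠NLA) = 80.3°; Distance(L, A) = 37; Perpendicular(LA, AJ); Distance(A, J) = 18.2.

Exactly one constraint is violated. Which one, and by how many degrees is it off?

Perpendicular(LA, AJ) — off by 8.10°.

N = (0.00, 0.00) ✓; NL at -54.10° ✓; |NL| = 45.70 ✓; ∠NLA = 80.30° ✓; |LA| = 37.00 ✓; ∠(LA, AJ) = 81.90° ✗; |AJ| = 18.20 ✓.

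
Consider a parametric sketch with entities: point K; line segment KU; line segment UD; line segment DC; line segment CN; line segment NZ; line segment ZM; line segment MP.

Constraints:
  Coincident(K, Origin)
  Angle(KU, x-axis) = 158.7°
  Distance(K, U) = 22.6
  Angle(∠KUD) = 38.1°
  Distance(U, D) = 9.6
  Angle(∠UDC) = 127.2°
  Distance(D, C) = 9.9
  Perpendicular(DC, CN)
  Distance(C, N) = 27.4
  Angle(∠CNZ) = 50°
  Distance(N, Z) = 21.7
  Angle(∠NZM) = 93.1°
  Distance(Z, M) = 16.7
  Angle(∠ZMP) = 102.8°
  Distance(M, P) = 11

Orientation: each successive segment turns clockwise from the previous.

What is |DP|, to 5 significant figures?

14.112

∠NZM = 93.1° gives ZM at 17.100° from the x-axis; with |ZM| = 16.7, M = (-9.2500, 8.9639). ∠ZMP = 102.8° gives MP at -60.100° from the x-axis; with |MP| = 11.0, P = (-3.7666, -0.57193). Then |DP| = |P − D| = 14.112.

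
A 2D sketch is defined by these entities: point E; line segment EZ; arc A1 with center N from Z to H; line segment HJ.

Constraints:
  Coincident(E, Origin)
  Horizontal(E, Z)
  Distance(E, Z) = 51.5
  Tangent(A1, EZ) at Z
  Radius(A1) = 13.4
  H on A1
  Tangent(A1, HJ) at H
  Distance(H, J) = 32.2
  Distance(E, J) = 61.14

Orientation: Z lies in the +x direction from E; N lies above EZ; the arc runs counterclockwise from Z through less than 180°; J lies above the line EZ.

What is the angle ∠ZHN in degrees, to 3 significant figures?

24.0°

E is at the origin; EZ is horizontal with |EZ| = 51.5 and Z on the +x side, so Z = (51.5, 0.00). Tangency of A1 to EZ means the radius NZ is perpendicular to EZ, so N = Z + (0, 13.4) = (51.5, 13.4). Since NH ⟂ HJ (tangency), |NJ| = √(13.4² + 32.2²) = 34.9 regardless of where H sits on A1. So J lies on both circle(E, 61.14) and circle(N, 34.9); the above-EZ intersection is J = (39.9, 46.3). H is the foot of the tangent from J: H = (61.5, 22.4).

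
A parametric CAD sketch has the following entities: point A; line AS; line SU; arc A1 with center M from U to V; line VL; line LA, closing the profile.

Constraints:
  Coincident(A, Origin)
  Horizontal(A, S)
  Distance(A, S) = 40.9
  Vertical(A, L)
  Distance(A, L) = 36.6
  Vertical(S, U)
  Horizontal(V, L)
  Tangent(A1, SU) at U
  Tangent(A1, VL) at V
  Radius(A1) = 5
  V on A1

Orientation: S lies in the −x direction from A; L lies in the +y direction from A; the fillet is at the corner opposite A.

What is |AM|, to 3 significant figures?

47.8

A and L share the same x with |AL| = 36.6 and L on the +y side, so L = (0.00, 36.6). The virtual corner opposite A is at (-40.9, 36.6). The tangent condition forces MU to be normal to SU and the tangent condition forces MV to be normal to VL, with radius 5.0, so the center M sits 5.0 in from both sides at M = (-35.9, 31.6). Then |AM| = |M − A| = 47.8.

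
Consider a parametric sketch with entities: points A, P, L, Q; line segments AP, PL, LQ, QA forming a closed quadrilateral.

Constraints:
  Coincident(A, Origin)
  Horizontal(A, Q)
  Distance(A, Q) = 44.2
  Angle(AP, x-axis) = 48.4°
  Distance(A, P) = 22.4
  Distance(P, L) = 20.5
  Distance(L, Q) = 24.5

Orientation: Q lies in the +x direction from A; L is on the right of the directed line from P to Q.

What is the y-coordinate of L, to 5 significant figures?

-3.1232

A is at the origin; AQ is horizontal with |AQ| = 44.2 and Q in +x, so Q = (44.2, 0). AP runs at 48.4° with |AP| = 22.4, so P = (14.872, 16.751). L is determined by |PL| = 20.5 and |LQ| = 24.5 together: it lies at the intersection of circle(P, 20.5) and circle(Q, 24.5). With |PQ| = 33.775, the foot of the radical line on PQ is 14.223 from P and the perpendicular offset is √(20.5² − 14.223²) = 14.764. Taking the right-of-PQ solution: L = (19.900, -3.1232).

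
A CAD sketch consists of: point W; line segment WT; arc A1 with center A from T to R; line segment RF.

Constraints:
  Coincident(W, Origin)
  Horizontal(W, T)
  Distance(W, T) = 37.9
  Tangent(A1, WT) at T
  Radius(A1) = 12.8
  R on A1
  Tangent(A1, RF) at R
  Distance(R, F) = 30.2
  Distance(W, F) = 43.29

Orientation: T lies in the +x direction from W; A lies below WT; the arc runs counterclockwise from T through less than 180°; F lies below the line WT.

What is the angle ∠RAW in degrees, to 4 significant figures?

5.172°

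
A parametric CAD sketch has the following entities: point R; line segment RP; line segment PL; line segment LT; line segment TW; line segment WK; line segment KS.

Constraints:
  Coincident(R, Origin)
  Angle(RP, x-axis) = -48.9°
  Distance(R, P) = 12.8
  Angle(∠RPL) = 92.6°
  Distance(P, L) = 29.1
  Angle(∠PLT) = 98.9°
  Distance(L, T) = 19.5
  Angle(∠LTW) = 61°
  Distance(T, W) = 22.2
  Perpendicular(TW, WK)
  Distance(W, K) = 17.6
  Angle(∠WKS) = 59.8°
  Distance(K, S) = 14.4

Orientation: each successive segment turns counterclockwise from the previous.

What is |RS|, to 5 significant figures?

27.888

R is at the origin; RP runs at -48.9° with length 12.8, so P = (8.4144, -9.6456). ∠RPL = 92.6° gives PL at 38.500° from the x-axis; with |PL| = 29.1, L = (31.188, 8.4696). ∠PLT = 98.9° gives LT at 119.60° from the x-axis; with |LT| = 19.5, T = (21.556, 25.425). ∠LTW = 61.0° gives TW at -121.40° from the x-axis; with |TW| = 22.2, W = (9.9900, 6.4759). The perpendicularity gives WK at right angles to TW, so WK runs at -31.400°; with |WK| = 17.6, K = (25.013, -2.6939). ∠WKS = 59.8° gives KS at 88.800° from the x-axis; with |KS| = 14.4, S = (25.314, 11.703). Then |RS| = |S − R| = 27.888.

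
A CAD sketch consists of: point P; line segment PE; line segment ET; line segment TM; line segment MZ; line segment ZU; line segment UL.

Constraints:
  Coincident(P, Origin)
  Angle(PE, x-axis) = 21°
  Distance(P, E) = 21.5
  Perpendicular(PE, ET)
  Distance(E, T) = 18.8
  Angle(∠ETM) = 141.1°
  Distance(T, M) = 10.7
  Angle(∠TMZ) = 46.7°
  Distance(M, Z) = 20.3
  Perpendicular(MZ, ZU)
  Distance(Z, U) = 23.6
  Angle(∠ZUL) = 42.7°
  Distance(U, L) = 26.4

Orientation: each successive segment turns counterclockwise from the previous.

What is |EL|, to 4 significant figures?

24.35

P is at the origin; PE runs at 21.0° with length 21.5, so E = (20.07, 7.705). PE ⟂ ET, so ET runs at 111.0°; with |ET| = 18.8, T = (13.33, 25.26). ∠ETM = 141.1° gives TM at 149.9° from the x-axis; with |TM| = 10.7, M = (4.078, 30.62). ∠TMZ = 46.7° gives MZ at -76.80° from the x-axis; with |MZ| = 20.3, Z = (8.713, 10.86). MZ ⟂ ZU, so ZU runs at 13.20°; with |ZU| = 23.6, U = (31.69, 16.25). ∠ZUL = 42.7° gives UL at 150.5° from the x-axis; with |UL| = 26.4, L = (8.712, 29.25). Then |EL| = |L − E| = 24.35.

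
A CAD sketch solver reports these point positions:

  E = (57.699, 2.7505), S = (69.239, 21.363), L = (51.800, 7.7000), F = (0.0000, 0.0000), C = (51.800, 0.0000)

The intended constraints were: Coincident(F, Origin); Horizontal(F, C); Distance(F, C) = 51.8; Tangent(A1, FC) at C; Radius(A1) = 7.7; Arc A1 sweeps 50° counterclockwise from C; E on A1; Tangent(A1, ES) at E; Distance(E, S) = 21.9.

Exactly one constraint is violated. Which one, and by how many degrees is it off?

Tangent(A1, ES) at E — off by 8.20°.

F = (0.00, 0.00) ✓; F.y = 0.00, C.y = 0.00 ✓; |FC| = 51.80 ✓; ∠(LC, CF) = 90.00° ✓; |LC| = 7.700 ✓; bearing(L→E) − bearing(L→C) = 50.00° ✓; |LE| = 7.700 ✓; ∠(LE, ES) = 81.80° ✗; |ES| = 21.90 ✓.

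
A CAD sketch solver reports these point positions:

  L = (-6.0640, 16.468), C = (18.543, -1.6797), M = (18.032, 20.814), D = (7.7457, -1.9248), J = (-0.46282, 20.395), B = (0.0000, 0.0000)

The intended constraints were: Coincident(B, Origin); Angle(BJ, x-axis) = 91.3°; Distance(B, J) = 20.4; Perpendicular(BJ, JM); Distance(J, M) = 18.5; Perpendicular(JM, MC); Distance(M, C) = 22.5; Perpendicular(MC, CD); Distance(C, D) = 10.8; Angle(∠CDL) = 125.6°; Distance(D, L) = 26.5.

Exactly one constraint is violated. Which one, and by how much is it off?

Distance(D, L) = 26.5 — off by 3.50.

B = (0.00, 0.00) ✓; BJ at 91.30° ✓; |BJ| = 20.40 ✓; ∠(BJ, JM) = 90.00° ✓; |JM| = 18.50 ✓; ∠(JM, MC) = 90.00° ✓; |MC| = 22.50 ✓; ∠(MC, CD) = 90.00° ✓; |CD| = 10.80 ✓; ∠CDL = 125.6° ✓; |DL| = 23.00 ✗.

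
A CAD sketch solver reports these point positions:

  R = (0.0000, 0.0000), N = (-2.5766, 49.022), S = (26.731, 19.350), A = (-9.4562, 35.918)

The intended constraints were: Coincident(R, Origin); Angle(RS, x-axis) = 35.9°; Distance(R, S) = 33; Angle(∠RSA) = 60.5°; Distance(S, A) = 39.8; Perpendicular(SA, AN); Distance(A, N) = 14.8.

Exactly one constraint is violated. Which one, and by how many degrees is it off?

Perpendicular(SA, AN) — off by 3.10°.

R = (0.00, 0.00) ✓; RS at 35.90° ✓; |RS| = 33.00 ✓; ∠RSA = 60.50° ✓; |SA| = 39.80 ✓; ∠(SA, AN) = 93.10° ✗; |AN| = 14.80 ✓.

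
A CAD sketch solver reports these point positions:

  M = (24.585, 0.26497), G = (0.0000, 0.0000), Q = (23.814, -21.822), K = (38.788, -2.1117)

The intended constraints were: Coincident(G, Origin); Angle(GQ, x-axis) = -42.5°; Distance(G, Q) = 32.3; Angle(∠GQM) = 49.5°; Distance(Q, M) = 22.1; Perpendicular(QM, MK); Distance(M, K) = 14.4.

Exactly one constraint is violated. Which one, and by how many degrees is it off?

Perpendicular(QM, MK) — off by 7.50°.

G = (0.00, 0.00) ✓; GQ at -42.50° ✓; |GQ| = 32.30 ✓; ∠GQM = 49.50° ✓; |QM| = 22.10 ✓; ∠(QM, MK) = 97.50° ✗; |MK| = 14.40 ✓.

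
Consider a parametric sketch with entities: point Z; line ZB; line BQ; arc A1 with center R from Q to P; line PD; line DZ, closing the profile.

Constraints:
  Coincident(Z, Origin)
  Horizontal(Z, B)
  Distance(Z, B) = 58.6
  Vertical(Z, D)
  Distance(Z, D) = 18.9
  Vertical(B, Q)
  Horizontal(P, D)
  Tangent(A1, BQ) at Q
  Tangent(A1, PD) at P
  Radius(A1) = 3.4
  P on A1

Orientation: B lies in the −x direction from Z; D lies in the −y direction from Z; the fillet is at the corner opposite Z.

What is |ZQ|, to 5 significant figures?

60.615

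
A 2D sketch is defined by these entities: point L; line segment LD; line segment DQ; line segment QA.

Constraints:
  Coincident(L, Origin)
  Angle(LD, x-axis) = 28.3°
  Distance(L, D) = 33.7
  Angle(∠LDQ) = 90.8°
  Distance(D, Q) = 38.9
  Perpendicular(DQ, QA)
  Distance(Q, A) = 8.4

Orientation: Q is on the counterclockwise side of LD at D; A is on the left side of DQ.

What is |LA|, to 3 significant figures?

46.8

L is at the origin; LD runs at 28.3° with length 33.7, so D = 33.7·(cos 28.3°, sin 28.3°) = (29.7, 16.0). ∠LDQ = 90.8°, so DQ runs at 28.3° + (180° − 90.8°) = 118° from the x-axis; with |DQ| = 38.9, Q = D + 38.9·(cos 118°, sin 118°) = (11.7, 50.5). DQ ⟂ QA; with |QA| = 8.4 on the left of DQ, A = Q + 8.4·(-0.887, -0.462) = (4.26, 46.6). Then |LA| = |A − L| = 46.8.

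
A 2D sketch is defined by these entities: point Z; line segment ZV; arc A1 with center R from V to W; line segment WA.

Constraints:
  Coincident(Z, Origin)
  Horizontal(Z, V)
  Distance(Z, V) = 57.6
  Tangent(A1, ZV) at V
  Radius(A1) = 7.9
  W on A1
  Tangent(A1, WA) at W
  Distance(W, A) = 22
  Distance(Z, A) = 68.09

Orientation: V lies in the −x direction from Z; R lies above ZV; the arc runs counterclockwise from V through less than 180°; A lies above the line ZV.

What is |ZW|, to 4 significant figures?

51.86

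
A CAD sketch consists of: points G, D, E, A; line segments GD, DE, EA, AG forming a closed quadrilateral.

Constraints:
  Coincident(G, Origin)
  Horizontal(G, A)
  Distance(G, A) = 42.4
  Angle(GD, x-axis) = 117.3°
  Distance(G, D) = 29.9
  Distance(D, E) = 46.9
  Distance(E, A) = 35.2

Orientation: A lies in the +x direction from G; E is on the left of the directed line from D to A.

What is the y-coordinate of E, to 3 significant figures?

33.8

G is at the origin; GA is horizontal with |GA| = 42.4 and A in +x, so A = (42.4, 0). GD runs at 117.3° with |GD| = 29.9, so D = (-13.7, 26.6). E is determined by |DE| = 46.9 and |EA| = 35.2 together: it lies at the intersection of circle(D, 46.9) and circle(A, 35.2). With |DA| = 62.1, the foot of the radical line on DA is 38.8 from D and the perpendicular offset is √(46.9² − 38.8²) = 26.4. Taking the left-of-DA solution: E = (32.6, 33.8).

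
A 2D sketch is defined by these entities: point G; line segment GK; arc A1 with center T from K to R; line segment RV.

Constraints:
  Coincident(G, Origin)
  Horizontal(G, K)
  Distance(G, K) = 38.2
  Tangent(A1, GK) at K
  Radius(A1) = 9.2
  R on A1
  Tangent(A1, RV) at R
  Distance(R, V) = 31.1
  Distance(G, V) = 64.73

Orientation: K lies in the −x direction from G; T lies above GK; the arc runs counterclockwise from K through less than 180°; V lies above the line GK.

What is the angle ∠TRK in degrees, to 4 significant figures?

24.17°

G is at the origin; GK is horizontal with |GK| = 38.2 and K on the −x side, so K = (-38.20, 0.000). A1 meets GK tangentially, so TK is at right angles to GK, so T = K + (0, 9.2) = (-38.20, 9.200). Since TR ⟂ RV (tangency), |TV| = √(9.2² + 31.1²) = 32.43 regardless of where R sits on A1. So V lies on both circle(G, 64.73) and circle(T, 32.43); the above-GK intersection is V = (-52.00, 38.55). R is the foot of the tangent from V: R = (-31.33, 15.32).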